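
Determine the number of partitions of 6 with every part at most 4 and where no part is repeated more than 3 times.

7

Listing the qualifying partitions of 6:
4, 2
4, 1, 1
3, 3
3, 2, 1
3, 1, 1, 1
2, 2, 2
2, 2, 1, 1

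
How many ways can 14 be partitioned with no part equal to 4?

There are 93 such partitions.

93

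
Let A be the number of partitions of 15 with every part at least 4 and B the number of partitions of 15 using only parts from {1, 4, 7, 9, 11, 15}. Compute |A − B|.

Partitions of 15 with every part at least 4: 8.
Partitions of 15 using only parts from {1, 4, 7, 9, 11, 15}: 13.
|8 − 13| = 5.

5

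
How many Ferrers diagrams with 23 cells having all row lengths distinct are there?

Systematic enumeration (by largest part, then next-largest, …) yields 104.

104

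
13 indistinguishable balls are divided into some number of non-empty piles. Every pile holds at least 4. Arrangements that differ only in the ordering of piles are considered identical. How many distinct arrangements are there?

5

They are:
13
4,9
5,8
6,7
4,4,5
That's 5 in total.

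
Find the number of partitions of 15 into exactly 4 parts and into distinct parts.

The partitions of 15 that satisfy the conditions:
9, 3, 2, 1
8, 4, 2, 1
7, 5, 2, 1
7, 4, 3, 1
6, 5, 3, 1
6, 4, 3, 2
That's 6 in total.

6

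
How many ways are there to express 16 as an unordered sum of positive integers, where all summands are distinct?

A partial list (first 12 by largest part):
16
15, 1
14, 2
13, 3
13, 2, 1
12, 4
12, 3, 1
11, 5
11, 4, 1
11, 3, 2
10, 6
10, 5, 1
…and 20 more, for 32 total.

32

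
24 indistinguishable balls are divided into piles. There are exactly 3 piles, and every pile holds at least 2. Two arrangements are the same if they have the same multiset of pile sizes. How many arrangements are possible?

37

There are too many to list fully; the first 12 (by largest part) are:
20, 2, 2
19, 3, 2
18, 4, 2
18, 3, 3
17, 5, 2
17, 4, 3
16, 6, 2
16, 5, 3
16, 4, 4
15, 7, 2
15, 6, 3
15, 5, 4
…and 25 more, for 37 total.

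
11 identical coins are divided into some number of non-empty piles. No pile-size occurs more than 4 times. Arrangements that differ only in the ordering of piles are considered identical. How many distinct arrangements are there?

A partial list (first 12 by largest part):
11
1 + 10
2 + 9
1 + 1 + 9
3 + 8
1 + 2 + 8
1 + 1 + 1 + 8
4 + 7
1 + 3 + 7
2 + 2 + 7
1 + 1 + 2 + 7
1 + 1 + 1 + 1 + 7
…and 32 more, for 44 total.

44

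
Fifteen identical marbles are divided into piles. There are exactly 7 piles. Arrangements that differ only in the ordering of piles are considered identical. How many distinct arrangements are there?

21

Enumerating:
9, 1, 1, 1, 1, 1, 1
8, 2, 1, 1, 1, 1, 1
7, 3, 1, 1, 1, 1, 1
7, 2, 2, 1, 1, 1, 1
6, 4, 1, 1, 1, 1, 1
6, 3, 2, 1, 1, 1, 1
6, 2, 2, 2, 1, 1, 1
5, 5, 1, 1, 1, 1, 1
5, 4, 2, 1, 1, 1, 1
5, 3, 3, 1, 1, 1, 1
5, 3, 2, 2, 1, 1, 1
5, 2, 2, 2, 2, 1, 1
4, 4, 3, 1, 1, 1, 1
4, 4, 2, 2, 1, 1, 1
4, 3, 3, 2, 1, 1, 1
4, 3, 2, 2, 2, 1, 1
4, 2, 2, 2, 2, 2, 1
3, 3, 3, 3, 1, 1, 1
3, 3, 3, 2, 2, 1, 1
3, 3, 2, 2, 2, 2, 1
3, 2, 2, 2, 2, 2, 2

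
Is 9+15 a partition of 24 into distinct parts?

The parts sum to 24, and the condition 'all summands are distinct' holds.

Yes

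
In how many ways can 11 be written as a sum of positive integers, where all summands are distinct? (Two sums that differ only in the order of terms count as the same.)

Listing the qualifying partitions of 11:
11
10 + 1
9 + 2
8 + 3
8 + 2 + 1
7 + 4
7 + 3 + 1
6 + 5
6 + 4 + 1
6 + 3 + 2
5 + 4 + 2
5 + 3 + 2 + 1

12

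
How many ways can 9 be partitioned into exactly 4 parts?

6

The partitions of 9 that satisfy the conditions:
1,1,1,6
1,1,2,5
1,1,3,4
1,2,2,4
1,2,3,3
2,2,2,3
That's 6 in total.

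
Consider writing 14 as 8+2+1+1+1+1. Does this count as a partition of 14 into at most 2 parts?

No

The parts sum to 14, and the condition 'there are at most 2 summands' is violated.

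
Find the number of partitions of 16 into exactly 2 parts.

8

Enumerating:
15, 1
14, 2
13, 3
12, 4
11, 5
10, 6
9, 7
8, 8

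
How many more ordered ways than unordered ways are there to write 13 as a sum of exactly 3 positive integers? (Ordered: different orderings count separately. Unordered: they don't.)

52

Ordered (compositions into 3 parts): C(12,2) = 66.
Unordered (partitions into 3 parts): 14.
Difference: 66 − 14 = 52.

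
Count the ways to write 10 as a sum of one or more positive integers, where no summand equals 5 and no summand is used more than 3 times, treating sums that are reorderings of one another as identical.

23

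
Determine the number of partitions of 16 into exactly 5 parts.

37

A partial list (first 12 by largest part):
12+1+1+1+1
11+2+1+1+1
10+3+1+1+1
10+2+2+1+1
9+4+1+1+1
9+3+2+1+1
9+2+2+2+1
8+5+1+1+1
8+4+2+1+1
8+3+3+1+1
8+3+2+2+1
8+2+2+2+2
…and 25 more, for 37 total.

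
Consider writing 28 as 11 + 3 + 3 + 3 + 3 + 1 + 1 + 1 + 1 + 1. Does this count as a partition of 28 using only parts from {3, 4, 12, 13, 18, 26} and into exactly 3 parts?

No

The parts sum to 28, and the condition 'each summand belongs to {3, 4, 12, 13, 18, 26}' is violated.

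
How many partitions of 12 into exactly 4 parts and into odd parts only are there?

5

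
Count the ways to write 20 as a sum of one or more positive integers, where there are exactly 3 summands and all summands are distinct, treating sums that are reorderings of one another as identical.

Enumerating:
17+2+1
16+3+1
15+4+1
15+3+2
14+5+1
14+4+2
13+6+1
13+5+2
13+4+3
12+7+1
12+6+2
12+5+3
11+8+1
11+7+2
11+6+3
11+5+4
10+9+1
10+8+2
10+7+3
10+6+4
9+8+3
9+7+4
9+6+5
8+7+5

24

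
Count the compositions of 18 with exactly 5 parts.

A composition of 18 into 5 positive parts is chosen by placing 4 dividers among the 17 gaps between 18 units: C(17,4) = 2380.

2380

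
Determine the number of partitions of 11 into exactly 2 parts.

The partitions of 11 that satisfy the conditions:
10,1
9,2
8,3
7,4
6,5

5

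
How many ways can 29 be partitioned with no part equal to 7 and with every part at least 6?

Enumerating:
29
6,23
8,21
9,20
10,19
11,18
12,17
6,6,17
13,16
14,15
6,8,15
6,9,14
6,10,13
8,8,13
6,11,12
8,9,12
8,10,11
9,9,11
6,6,6,11
9,10,10
6,6,8,9

21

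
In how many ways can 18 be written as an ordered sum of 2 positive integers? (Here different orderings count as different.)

17

A composition of 18 into 2 positive parts is chosen by placing 1 dividers among the 17 gaps between 18 units: C(17,1) = 17.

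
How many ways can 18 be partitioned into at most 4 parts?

84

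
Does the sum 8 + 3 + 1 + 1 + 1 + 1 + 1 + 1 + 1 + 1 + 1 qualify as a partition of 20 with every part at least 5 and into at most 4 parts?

No

The parts sum to 20, and the condition 'every summand is at least 5' is violated.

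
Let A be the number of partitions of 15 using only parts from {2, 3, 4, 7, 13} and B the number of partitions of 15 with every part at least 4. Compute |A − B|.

4

Partitions of 15 using only parts from {2, 3, 4, 7, 13}: 12.
Partitions of 15 with every part at least 4: 8.
|12 − 8| = 4.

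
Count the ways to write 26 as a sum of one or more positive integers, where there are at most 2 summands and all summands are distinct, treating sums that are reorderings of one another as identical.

13

Listing the qualifying partitions of 26:
26
25 + 1
24 + 2
23 + 3
22 + 4
21 + 5
20 + 6
19 + 7
18 + 8
17 + 9
16 + 10
15 + 11
14 + 12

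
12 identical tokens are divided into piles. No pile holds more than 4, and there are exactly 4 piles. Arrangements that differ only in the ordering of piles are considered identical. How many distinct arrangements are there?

They are:
1+3+4+4
2+2+4+4
2+3+3+4
3+3+3+3
Counting gives 4.

4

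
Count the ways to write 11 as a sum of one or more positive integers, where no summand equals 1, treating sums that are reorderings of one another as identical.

The partitions of 11 that satisfy the conditions:
11
9 + 2
8 + 3
7 + 4
7 + 2 + 2
6 + 5
6 + 3 + 2
5 + 4 + 2
5 + 3 + 3
5 + 2 + 2 + 2
4 + 4 + 3
4 + 3 + 2 + 2
3 + 3 + 3 + 2
3 + 2 + 2 + 2 + 2

14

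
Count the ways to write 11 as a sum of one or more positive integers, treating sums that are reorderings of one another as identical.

56

A partial list (first 12 by largest part):
11
10+1
9+2
9+1+1
8+3
8+2+1
8+1+1+1
7+4
7+3+1
7+2+2
7+2+1+1
7+1+1+1+1
…and 44 more, for 56 total.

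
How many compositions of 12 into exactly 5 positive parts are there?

A composition of 12 into 5 positive parts is chosen by placing 4 dividers among the 11 gaps between 12 units: C(11,4) = 330.

330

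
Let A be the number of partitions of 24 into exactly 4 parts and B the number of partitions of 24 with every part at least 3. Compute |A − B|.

2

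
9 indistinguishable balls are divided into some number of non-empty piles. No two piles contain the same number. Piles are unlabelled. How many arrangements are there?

8

The partitions of 9 that satisfy the conditions:
9
8,1
7,2
6,3
6,2,1
5,4
5,3,1
4,3,2
Counting gives 8.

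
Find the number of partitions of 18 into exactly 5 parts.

57

A partial list (first 12 by largest part):
1 + 1 + 1 + 1 + 14
1 + 1 + 1 + 2 + 13
1 + 1 + 1 + 3 + 12
1 + 1 + 2 + 2 + 12
1 + 1 + 1 + 4 + 11
1 + 1 + 2 + 3 + 11
1 + 2 + 2 + 2 + 11
1 + 1 + 1 + 5 + 10
1 + 1 + 2 + 4 + 10
1 + 1 + 3 + 3 + 10
1 + 2 + 2 + 3 + 10
2 + 2 + 2 + 2 + 10
…and 45 more, for 57 total.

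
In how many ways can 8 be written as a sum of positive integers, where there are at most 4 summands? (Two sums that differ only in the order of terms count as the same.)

They are:
8
7+1
6+2
6+1+1
5+3
5+2+1
5+1+1+1
4+4
4+3+1
4+2+2
4+2+1+1
3+3+2
3+3+1+1
3+2+2+1
2+2+2+2
Counting gives 15.

15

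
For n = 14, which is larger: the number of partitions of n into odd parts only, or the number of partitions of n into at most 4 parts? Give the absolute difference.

25

Partitions of 14 into odd parts only: 22.
Partitions of 14 into at most 4 parts: 47.
|22 − 47| = 25.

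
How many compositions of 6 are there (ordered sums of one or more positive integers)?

32

There are 5 gaps and each independently is a cut or not, giving 2^5 = 32.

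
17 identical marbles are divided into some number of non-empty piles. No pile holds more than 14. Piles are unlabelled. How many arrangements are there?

Counting exhaustively, 293 partitions satisfy the conditions.

293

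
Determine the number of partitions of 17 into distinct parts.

A partial list (first 12 by largest part):
17
1,16
2,15
3,14
1,2,14
4,13
1,3,13
5,12
1,4,12
2,3,12
6,11
1,5,11
…and 26 more, for 38 total.

38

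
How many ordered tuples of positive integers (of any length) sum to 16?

Each of the 15 gaps between 16 units is either a break or not: 2^15 = 32768.

32768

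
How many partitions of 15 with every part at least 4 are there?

8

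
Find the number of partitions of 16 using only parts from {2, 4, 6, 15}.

Listing the qualifying partitions of 16:
6, 6, 4
6, 6, 2, 2
6, 4, 4, 2
6, 4, 2, 2, 2
6, 2, 2, 2, 2, 2
4, 4, 4, 4
4, 4, 4, 2, 2
4, 4, 2, 2, 2, 2
4, 2, 2, 2, 2, 2, 2
2, 2, 2, 2, 2, 2, 2, 2

10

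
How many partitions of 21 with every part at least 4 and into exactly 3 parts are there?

Listing the qualifying partitions of 21:
13, 4, 4
12, 5, 4
11, 6, 4
11, 5, 5
10, 7, 4
10, 6, 5
9, 8, 4
9, 7, 5
9, 6, 6
8, 8, 5
8, 7, 6
7, 7, 7
That's 12 in total.

12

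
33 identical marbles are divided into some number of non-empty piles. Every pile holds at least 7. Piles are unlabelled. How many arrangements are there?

A partial list (first 12 by largest part):
33
26 + 7
25 + 8
24 + 9
23 + 10
22 + 11
21 + 12
20 + 13
19 + 14
19 + 7 + 7
18 + 15
18 + 8 + 7
…and 24 more, for 36 total.

36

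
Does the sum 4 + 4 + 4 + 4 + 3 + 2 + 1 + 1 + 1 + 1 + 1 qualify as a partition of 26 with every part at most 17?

The parts sum to 26, and the condition 'no summand exceeds 17' holds.

Yes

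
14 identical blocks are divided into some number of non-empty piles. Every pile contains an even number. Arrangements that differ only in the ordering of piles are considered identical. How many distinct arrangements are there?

15

The partitions of 14 that satisfy the conditions:
14
2, 12
4, 10
2, 2, 10
6, 8
2, 4, 8
2, 2, 2, 8
2, 6, 6
4, 4, 6
2, 2, 4, 6
2, 2, 2, 2, 6
2, 4, 4, 4
2, 2, 2, 4, 4
2, 2, 2, 2, 2, 4
2, 2, 2, 2, 2, 2, 2
That's 15 in total.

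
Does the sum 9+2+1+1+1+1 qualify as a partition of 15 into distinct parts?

No

The parts sum to 15, and the condition 'all summands are distinct' is violated.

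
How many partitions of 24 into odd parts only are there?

Direct enumeration gives 122 partitions.

122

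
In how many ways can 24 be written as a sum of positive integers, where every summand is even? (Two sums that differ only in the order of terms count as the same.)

77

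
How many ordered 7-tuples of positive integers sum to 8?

7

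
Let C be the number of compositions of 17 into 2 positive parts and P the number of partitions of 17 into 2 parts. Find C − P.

8

Ordered (compositions into 2 parts): C(16,1) = 16.
Partitions of 17 into exactly 2 parts: 8.
Difference: 16 − 8 = 8.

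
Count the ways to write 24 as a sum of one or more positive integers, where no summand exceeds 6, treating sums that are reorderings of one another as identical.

532

A full systematic count gives 532.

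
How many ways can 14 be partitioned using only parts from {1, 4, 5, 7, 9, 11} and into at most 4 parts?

Listing the qualifying partitions of 14:
1, 1, 1, 11
5, 9
1, 4, 9
7, 7
1, 1, 5, 7
4, 5, 5
1, 4, 4, 5

7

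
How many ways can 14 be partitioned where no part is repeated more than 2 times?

There are too many to list fully; the first 12 (by largest part) are:
14
1,13
2,12
1,1,12
3,11
1,2,11
4,10
1,3,10
2,2,10
1,1,2,10
5,9
1,4,9
…and 45 more, for 57 total.

57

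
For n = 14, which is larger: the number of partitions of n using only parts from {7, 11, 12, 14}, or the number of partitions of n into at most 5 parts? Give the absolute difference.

68

Partitions of 14 using only parts from {7, 11, 12, 14}: 2.
Partitions of 14 into at most 5 parts: 70.
|2 − 70| = 68.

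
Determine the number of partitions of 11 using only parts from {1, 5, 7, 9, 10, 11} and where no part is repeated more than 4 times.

The partitions of 11 that satisfy the conditions:
11
10+1
9+1+1
7+1+1+1+1
5+5+1
Counting gives 5.

5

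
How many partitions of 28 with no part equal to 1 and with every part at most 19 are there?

Direct enumeration gives 686 partitions.

686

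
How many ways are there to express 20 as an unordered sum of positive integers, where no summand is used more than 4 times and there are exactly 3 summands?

33

There are too many to list fully; the first 12 (by largest part) are:
18 + 1 + 1
17 + 2 + 1
16 + 3 + 1
16 + 2 + 2
15 + 4 + 1
15 + 3 + 2
14 + 5 + 1
14 + 4 + 2
14 + 3 + 3
13 + 6 + 1
13 + 5 + 2
13 + 4 + 3
…and 21 more, for 33 total.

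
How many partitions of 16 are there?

231

Systematic enumeration (by largest part, then next-largest, …) yields 231.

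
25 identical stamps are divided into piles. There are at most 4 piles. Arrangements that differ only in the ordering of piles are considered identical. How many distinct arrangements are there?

185

Direct enumeration gives 185 partitions.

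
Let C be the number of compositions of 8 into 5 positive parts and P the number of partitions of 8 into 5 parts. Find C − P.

Ordered (compositions into 5 parts): C(7,4) = 35.
Partitions of 8 into exactly 5 parts: 3.
Difference: 35 − 3 = 32.

32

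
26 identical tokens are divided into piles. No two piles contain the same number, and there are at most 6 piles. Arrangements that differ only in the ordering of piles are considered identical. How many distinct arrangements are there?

Systematic enumeration (by largest part, then next-largest, …) yields 165.

165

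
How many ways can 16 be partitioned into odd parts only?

A partial list (first 12 by largest part):
15+1
13+3
13+1+1+1
11+5
11+3+1+1
11+1+1+1+1+1
9+7
9+5+1+1
9+3+3+1
9+3+1+1+1+1
9+1+1+1+1+1+1+1
7+7+1+1
…and 20 more, for 32 total.

32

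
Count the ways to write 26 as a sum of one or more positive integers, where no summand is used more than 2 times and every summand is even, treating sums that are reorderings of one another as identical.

44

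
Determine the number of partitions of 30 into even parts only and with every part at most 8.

There are too many to list fully; the first 12 (by largest part) are:
8 + 8 + 8 + 6
8 + 8 + 8 + 4 + 2
8 + 8 + 8 + 2 + 2 + 2
8 + 8 + 6 + 6 + 2
8 + 8 + 6 + 4 + 4
8 + 8 + 6 + 4 + 2 + 2
8 + 8 + 6 + 2 + 2 + 2 + 2
8 + 8 + 4 + 4 + 4 + 2
8 + 8 + 4 + 4 + 2 + 2 + 2
8 + 8 + 4 + 2 + 2 + 2 + 2 + 2
8 + 8 + 2 + 2 + 2 + 2 + 2 + 2 + 2
8 + 6 + 6 + 6 + 4
…and 42 more, for 54 total.

54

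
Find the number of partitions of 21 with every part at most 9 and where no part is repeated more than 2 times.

Counting exhaustively, 135 partitions satisfy the conditions.

135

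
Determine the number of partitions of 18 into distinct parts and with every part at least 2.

25

The partitions of 18 that satisfy the conditions:
18
16, 2
15, 3
14, 4
13, 5
13, 3, 2
12, 6
12, 4, 2
11, 7
11, 5, 2
11, 4, 3
10, 8
10, 6, 2
10, 5, 3
9, 7, 2
9, 6, 3
9, 5, 4
9, 4, 3, 2
8, 7, 3
8, 6, 4
8, 5, 3, 2
7, 6, 5
7, 6, 3, 2
7, 5, 4, 2
6, 5, 4, 3
That's 25 in total.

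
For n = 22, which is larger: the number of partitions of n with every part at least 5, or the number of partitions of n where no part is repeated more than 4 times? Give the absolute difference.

Partitions of 22 with every part at least 5: 18.
Partitions of 22 where no part is repeated more than 4 times: 628.
|18 − 628| = 610.

610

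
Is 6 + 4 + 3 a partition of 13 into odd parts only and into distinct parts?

No

The parts sum to 13, and the condition 'every summand is odd' is violated.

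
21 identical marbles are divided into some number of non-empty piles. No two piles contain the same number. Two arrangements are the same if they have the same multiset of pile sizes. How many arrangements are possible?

76

Systematic enumeration (by largest part, then next-largest, …) yields 76.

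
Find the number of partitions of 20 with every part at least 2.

Direct enumeration gives 137 partitions.

137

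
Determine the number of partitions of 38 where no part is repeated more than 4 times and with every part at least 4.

482

Direct enumeration gives 482 partitions.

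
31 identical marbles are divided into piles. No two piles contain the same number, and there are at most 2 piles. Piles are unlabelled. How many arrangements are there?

16

Enumerating:
31
30 + 1
29 + 2
28 + 3
27 + 4
26 + 5
25 + 6
24 + 7
23 + 8
22 + 9
21 + 10
20 + 11
19 + 12
18 + 13
17 + 14
16 + 15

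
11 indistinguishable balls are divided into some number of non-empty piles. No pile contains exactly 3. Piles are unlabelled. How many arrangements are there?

There are too many to list fully; the first 12 (by largest part) are:
11
1, 10
2, 9
1, 1, 9
1, 2, 8
1, 1, 1, 8
4, 7
2, 2, 7
1, 1, 2, 7
1, 1, 1, 1, 7
5, 6
1, 4, 6
…and 22 more, for 34 total.

34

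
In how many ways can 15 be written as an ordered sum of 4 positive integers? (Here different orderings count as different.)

By stars and bars with positive parts, the count is C(14,3) = 364.

364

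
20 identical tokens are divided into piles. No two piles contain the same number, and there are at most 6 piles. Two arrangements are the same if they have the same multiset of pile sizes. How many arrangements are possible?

There are too many to list fully; the first 12 (by largest part) are:
20
19, 1
18, 2
17, 3
17, 2, 1
16, 4
16, 3, 1
15, 5
15, 4, 1
15, 3, 2
14, 6
14, 5, 1
…and 52 more, for 64 total.

64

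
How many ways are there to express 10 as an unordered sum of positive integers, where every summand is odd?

10

They are:
9+1
7+3
7+1+1+1
5+5
5+3+1+1
5+1+1+1+1+1
3+3+3+1
3+3+1+1+1+1
3+1+1+1+1+1+1+1
1+1+1+1+1+1+1+1+1+1
Counting gives 10.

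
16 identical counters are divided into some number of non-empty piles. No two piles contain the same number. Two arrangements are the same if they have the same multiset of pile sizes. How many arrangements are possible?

32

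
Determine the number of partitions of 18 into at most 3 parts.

37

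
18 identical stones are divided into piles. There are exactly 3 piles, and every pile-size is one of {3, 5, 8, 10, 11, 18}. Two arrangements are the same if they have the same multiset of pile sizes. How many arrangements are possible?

2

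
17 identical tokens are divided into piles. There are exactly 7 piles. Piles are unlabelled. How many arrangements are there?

There are too many to list fully; the first 12 (by largest part) are:
11, 1, 1, 1, 1, 1, 1
10, 2, 1, 1, 1, 1, 1
9, 3, 1, 1, 1, 1, 1
9, 2, 2, 1, 1, 1, 1
8, 4, 1, 1, 1, 1, 1
8, 3, 2, 1, 1, 1, 1
8, 2, 2, 2, 1, 1, 1
7, 5, 1, 1, 1, 1, 1
7, 4, 2, 1, 1, 1, 1
7, 3, 3, 1, 1, 1, 1
7, 3, 2, 2, 1, 1, 1
7, 2, 2, 2, 2, 1, 1
…and 26 more, for 38 total.

38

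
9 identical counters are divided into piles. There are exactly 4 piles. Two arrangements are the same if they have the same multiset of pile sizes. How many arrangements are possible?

6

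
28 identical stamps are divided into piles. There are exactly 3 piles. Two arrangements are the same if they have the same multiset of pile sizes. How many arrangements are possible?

A partial list (first 12 by largest part):
1, 1, 26
1, 2, 25
1, 3, 24
2, 2, 24
1, 4, 23
2, 3, 23
1, 5, 22
2, 4, 22
3, 3, 22
1, 6, 21
2, 5, 21
3, 4, 21
…and 53 more, for 65 total.

65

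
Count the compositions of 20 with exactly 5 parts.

3876

Equivalently, choose which 4 of the 19 gaps become plus signs: C(19,4) = 3876.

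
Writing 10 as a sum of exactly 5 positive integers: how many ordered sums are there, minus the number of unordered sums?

Ordered (compositions into 5 parts): C(9,4) = 126.
Partitions of 10 into exactly 5 parts: 7.
Difference: 126 − 7 = 119.

119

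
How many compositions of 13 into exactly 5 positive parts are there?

By stars and bars with positive parts, the count is C(12,4) = 495.

495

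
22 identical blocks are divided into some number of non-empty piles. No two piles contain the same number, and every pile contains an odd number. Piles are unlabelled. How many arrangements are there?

8

Enumerating:
21 + 1
19 + 3
17 + 5
15 + 7
13 + 9
13 + 5 + 3 + 1
11 + 7 + 3 + 1
9 + 7 + 5 + 1
That's 8 in total.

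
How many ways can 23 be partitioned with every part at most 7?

618

Direct enumeration gives 618 partitions.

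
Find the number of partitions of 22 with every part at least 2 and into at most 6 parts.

Enumerating by decreasing first part gives 170 partitions in all.

170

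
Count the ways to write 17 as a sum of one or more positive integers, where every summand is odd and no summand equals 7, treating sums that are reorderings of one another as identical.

There are too many to list fully; the first 12 (by largest part) are:
17
15+1+1
13+3+1
13+1+1+1+1
11+5+1
11+3+3
11+3+1+1+1
11+1+1+1+1+1+1
9+5+3
9+5+1+1+1
9+3+3+1+1
9+3+1+1+1+1+1
…and 16 more, for 28 total.

28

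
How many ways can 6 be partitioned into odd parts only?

4

They are:
5 + 1
3 + 3
3 + 1 + 1 + 1
1 + 1 + 1 + 1 + 1 + 1
Counting gives 4.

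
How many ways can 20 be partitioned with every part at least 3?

49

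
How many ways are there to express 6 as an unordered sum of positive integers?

Enumerating:
6
5 + 1
4 + 2
4 + 1 + 1
3 + 3
3 + 2 + 1
3 + 1 + 1 + 1
2 + 2 + 2
2 + 2 + 1 + 1
2 + 1 + 1 + 1 + 1
1 + 1 + 1 + 1 + 1 + 1
Counting gives 11.

11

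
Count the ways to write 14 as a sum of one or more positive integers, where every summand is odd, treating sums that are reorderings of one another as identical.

Listing the qualifying partitions of 14:
13,1
11,3
11,1,1,1
9,5
9,3,1,1
9,1,1,1,1,1
7,7
7,5,1,1
7,3,3,1
7,3,1,1,1,1
7,1,1,1,1,1,1,1
5,5,3,1
5,5,1,1,1,1
5,3,3,3
5,3,3,1,1,1
5,3,1,1,1,1,1,1
5,1,1,1,1,1,1,1,1,1
3,3,3,3,1,1
3,3,3,1,1,1,1,1
3,3,1,1,1,1,1,1,1,1
3,1,1,1,1,1,1,1,1,1,1,1
1,1,1,1,1,1,1,1,1,1,1,1,1,1

22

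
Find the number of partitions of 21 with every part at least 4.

A partial list (first 12 by largest part):
21
4,17
5,16
6,15
7,14
8,13
4,4,13
9,12
4,5,12
10,11
4,6,11
5,5,11
…and 15 more, for 27 total.

27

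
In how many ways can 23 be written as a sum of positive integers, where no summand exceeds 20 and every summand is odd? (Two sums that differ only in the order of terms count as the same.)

102

There are 102 such partitions.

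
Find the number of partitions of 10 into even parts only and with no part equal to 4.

Enumerating:
10
8, 2
6, 2, 2
2, 2, 2, 2, 2

4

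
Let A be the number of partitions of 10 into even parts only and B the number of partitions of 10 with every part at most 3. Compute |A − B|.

7

Partitions of 10 into even parts only: 7.
Partitions of 10 with every part at most 3: 14.
|7 − 14| = 7.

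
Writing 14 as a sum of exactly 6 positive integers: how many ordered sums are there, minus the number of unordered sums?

1267

Ordered (compositions into 6 parts): C(13,5) = 1287.
Partitions of 14 into exactly 6 parts: 20.
Difference: 1287 − 20 = 1267.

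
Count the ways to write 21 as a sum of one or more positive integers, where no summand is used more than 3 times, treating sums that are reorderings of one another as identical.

395

A full systematic count gives 395.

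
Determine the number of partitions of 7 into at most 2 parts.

Listing the qualifying partitions of 7:
7
6 + 1
5 + 2
4 + 3

4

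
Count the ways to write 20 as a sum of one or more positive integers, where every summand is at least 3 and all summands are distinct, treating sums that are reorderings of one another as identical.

20

They are:
20
17, 3
16, 4
15, 5
14, 6
13, 7
13, 4, 3
12, 8
12, 5, 3
11, 9
11, 6, 3
11, 5, 4
10, 7, 3
10, 6, 4
9, 8, 3
9, 7, 4
9, 6, 5
8, 7, 5
8, 5, 4, 3
7, 6, 4, 3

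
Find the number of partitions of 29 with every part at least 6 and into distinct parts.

20

Listing the qualifying partitions of 29:
29
23 + 6
22 + 7
21 + 8
20 + 9
19 + 10
18 + 11
17 + 12
16 + 13
16 + 7 + 6
15 + 14
15 + 8 + 6
14 + 9 + 6
14 + 8 + 7
13 + 10 + 6
13 + 9 + 7
12 + 11 + 6
12 + 10 + 7
12 + 9 + 8
11 + 10 + 8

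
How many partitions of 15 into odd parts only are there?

There are too many to list fully; the first 12 (by largest part) are:
15
1, 1, 13
1, 3, 11
1, 1, 1, 1, 11
1, 5, 9
3, 3, 9
1, 1, 1, 3, 9
1, 1, 1, 1, 1, 1, 9
1, 7, 7
3, 5, 7
1, 1, 1, 5, 7
1, 1, 3, 3, 7
…and 15 more, for 27 total.

27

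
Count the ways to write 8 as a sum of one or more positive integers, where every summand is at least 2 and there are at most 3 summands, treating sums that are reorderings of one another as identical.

Enumerating:
8
6+2
5+3
4+4
4+2+2
3+3+2
Counting gives 6.

6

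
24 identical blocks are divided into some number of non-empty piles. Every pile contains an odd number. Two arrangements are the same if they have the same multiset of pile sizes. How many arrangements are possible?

Direct enumeration gives 122 partitions.

122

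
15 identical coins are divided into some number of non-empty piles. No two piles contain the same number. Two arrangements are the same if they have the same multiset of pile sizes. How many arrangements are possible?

27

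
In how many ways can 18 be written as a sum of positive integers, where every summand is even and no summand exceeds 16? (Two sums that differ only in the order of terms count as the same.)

29

There are too many to list fully; the first 12 (by largest part) are:
2,16
4,14
2,2,14
6,12
2,4,12
2,2,2,12
8,10
2,6,10
4,4,10
2,2,4,10
2,2,2,2,10
2,8,8
…and 17 more, for 29 total.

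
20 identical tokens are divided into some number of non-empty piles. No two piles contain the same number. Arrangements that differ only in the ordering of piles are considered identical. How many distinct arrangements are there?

64

There are too many to list fully; the first 12 (by largest part) are:
20
19, 1
18, 2
17, 3
17, 2, 1
16, 4
16, 3, 1
15, 5
15, 4, 1
15, 3, 2
14, 6
14, 5, 1
…and 52 more, for 64 total.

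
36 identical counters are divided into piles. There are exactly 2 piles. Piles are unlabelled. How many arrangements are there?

18

Listing the qualifying partitions of 36:
35+1
34+2
33+3
32+4
31+5
30+6
29+7
28+8
27+9
26+10
25+11
24+12
23+13
22+14
21+15
20+16
19+17
18+18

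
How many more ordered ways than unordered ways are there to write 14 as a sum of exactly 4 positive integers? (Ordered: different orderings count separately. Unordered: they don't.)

Compositions: C(13,3) = 286.
Partitions of 14 into exactly 4 parts: 23.
Difference: 286 − 23 = 263.

263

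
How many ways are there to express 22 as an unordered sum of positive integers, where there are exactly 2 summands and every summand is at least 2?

They are:
20 + 2
19 + 3
18 + 4
17 + 5
16 + 6
15 + 7
14 + 8
13 + 9
12 + 10
11 + 11

10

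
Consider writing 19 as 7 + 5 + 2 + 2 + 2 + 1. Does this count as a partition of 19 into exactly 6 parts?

The parts sum to 19, and the condition 'there are exactly 6 summands' holds.

Yes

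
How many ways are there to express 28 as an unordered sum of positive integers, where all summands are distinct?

A full systematic count gives 222.

222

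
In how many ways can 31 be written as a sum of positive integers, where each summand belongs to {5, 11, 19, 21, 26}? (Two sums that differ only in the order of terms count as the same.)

3

Enumerating:
5+26
5+5+21
5+5+5+5+11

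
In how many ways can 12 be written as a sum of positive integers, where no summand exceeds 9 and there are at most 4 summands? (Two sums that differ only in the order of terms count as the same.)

30

There are too many to list fully; the first 12 (by largest part) are:
9 + 3
9 + 2 + 1
9 + 1 + 1 + 1
8 + 4
8 + 3 + 1
8 + 2 + 2
8 + 2 + 1 + 1
7 + 5
7 + 4 + 1
7 + 3 + 2
7 + 3 + 1 + 1
7 + 2 + 2 + 1
…and 18 more, for 30 total.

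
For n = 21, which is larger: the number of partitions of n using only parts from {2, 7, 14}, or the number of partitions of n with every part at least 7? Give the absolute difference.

3

Partitions of 21 using only parts from {2, 7, 14}: 3.
Partitions of 21 with every part at least 7: 6.
|3 − 6| = 3.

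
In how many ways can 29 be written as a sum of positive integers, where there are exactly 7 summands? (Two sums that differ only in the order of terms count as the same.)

Counting exhaustively, 522 partitions satisfy the conditions.

522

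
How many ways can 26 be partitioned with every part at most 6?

709

Systematic enumeration (by largest part, then next-largest, …) yields 709.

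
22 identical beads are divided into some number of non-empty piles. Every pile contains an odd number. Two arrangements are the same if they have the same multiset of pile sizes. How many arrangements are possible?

Counting exhaustively, 89 partitions satisfy the conditions.

89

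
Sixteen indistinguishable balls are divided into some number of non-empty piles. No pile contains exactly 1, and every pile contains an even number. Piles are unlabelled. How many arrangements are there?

They are:
16
14, 2
12, 4
12, 2, 2
10, 6
10, 4, 2
10, 2, 2, 2
8, 8
8, 6, 2
8, 4, 4
8, 4, 2, 2
8, 2, 2, 2, 2
6, 6, 4
6, 6, 2, 2
6, 4, 4, 2
6, 4, 2, 2, 2
6, 2, 2, 2, 2, 2
4, 4, 4, 4
4, 4, 4, 2, 2
4, 4, 2, 2, 2, 2
4, 2, 2, 2, 2, 2, 2
2, 2, 2, 2, 2, 2, 2, 2
That's 22 in total.

22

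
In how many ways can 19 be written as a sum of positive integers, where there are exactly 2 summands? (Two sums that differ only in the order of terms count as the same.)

9

They are:
18,1
17,2
16,3
15,4
14,5
13,6
12,7
11,8
10,9
Counting gives 9.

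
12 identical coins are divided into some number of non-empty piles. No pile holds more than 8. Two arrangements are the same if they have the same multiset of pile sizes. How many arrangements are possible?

A partial list (first 12 by largest part):
8,4
8,3,1
8,2,2
8,2,1,1
8,1,1,1,1
7,5
7,4,1
7,3,2
7,3,1,1
7,2,2,1
7,2,1,1,1
7,1,1,1,1,1
…and 58 more, for 70 total.

70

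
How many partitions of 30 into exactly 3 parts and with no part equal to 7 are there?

64

There are too many to list fully; the first 12 (by largest part) are:
28+1+1
27+2+1
26+3+1
26+2+2
25+4+1
25+3+2
24+5+1
24+4+2
24+3+3
23+6+1
23+5+2
23+4+3
…and 52 more, for 64 total.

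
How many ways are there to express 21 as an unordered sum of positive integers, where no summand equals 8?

Counting exhaustively, 691 partitions satisfy the conditions.

691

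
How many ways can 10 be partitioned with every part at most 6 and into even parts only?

Enumerating:
4 + 6
2 + 2 + 6
2 + 4 + 4
2 + 2 + 2 + 4
2 + 2 + 2 + 2 + 2
That's 5 in total.

5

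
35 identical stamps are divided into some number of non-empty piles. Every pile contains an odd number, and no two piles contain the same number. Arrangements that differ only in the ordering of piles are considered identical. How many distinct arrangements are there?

29

A partial list (first 12 by largest part):
35
1, 3, 31
1, 5, 29
1, 7, 27
3, 5, 27
1, 9, 25
3, 7, 25
1, 11, 23
3, 9, 23
5, 7, 23
1, 13, 21
3, 11, 21
…and 17 more, for 29 total.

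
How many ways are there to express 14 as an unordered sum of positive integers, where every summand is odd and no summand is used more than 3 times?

11

The partitions of 14 that satisfy the conditions:
13,1
11,3
11,1,1,1
9,5
9,3,1,1
7,7
7,5,1,1
7,3,3,1
5,5,3,1
5,3,3,3
5,3,3,1,1,1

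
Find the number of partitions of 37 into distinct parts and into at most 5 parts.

Enumerating by decreasing first part gives 595 partitions in all.

595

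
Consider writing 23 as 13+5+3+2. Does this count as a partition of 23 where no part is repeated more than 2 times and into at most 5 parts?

Yes

The parts sum to 23, and the condition 'no summand is used more than 2 times' holds; the condition 'there are at most 5 summands' holds.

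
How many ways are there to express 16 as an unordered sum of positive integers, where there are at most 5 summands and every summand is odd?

13

The partitions of 16 that satisfy the conditions:
1+15
3+13
1+1+1+13
5+11
1+1+3+11
7+9
1+1+5+9
1+3+3+9
1+1+7+7
1+3+5+7
3+3+3+7
1+5+5+5
3+3+5+5
Counting gives 13.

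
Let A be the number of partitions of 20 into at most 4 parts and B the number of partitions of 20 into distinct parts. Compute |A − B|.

44

Partitions of 20 into at most 4 parts: 108.
Partitions of 20 into distinct parts: 64.
|108 − 64| = 44.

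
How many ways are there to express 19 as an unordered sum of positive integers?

A full systematic count gives 490.

490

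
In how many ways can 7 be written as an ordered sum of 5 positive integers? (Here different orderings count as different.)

15

A composition of 7 into 5 positive parts is chosen by placing 4 dividers among the 6 gaps between 7 units: C(6,4) = 15.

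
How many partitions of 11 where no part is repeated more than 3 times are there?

A partial list (first 12 by largest part):
11
10,1
9,2
9,1,1
8,3
8,2,1
8,1,1,1
7,4
7,3,1
7,2,2
7,2,1,1
6,5
…and 26 more, for 38 total.

38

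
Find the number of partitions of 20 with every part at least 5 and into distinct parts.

8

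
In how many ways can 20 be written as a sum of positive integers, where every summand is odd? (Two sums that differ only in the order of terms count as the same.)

A partial list (first 12 by largest part):
19,1
17,3
17,1,1,1
15,5
15,3,1,1
15,1,1,1,1,1
13,7
13,5,1,1
13,3,3,1
13,3,1,1,1,1
13,1,1,1,1,1,1,1
11,9
…and 52 more, for 64 total.

64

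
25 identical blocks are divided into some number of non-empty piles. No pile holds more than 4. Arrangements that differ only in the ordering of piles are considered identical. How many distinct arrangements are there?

Direct enumeration gives 185 partitions.

185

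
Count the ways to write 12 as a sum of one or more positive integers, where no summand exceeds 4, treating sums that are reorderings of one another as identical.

A partial list (first 12 by largest part):
4+4+4
4+4+3+1
4+4+2+2
4+4+2+1+1
4+4+1+1+1+1
4+3+3+2
4+3+3+1+1
4+3+2+2+1
4+3+2+1+1+1
4+3+1+1+1+1+1
4+2+2+2+2
4+2+2+2+1+1
…and 22 more, for 34 total.

34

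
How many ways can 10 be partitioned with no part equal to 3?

There are too many to list fully; the first 12 (by largest part) are:
10
1+9
2+8
1+1+8
1+2+7
1+1+1+7
4+6
2+2+6
1+1+2+6
1+1+1+1+6
5+5
1+4+5
…and 15 more, for 27 total.

27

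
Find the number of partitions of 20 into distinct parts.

There are too many to list fully; the first 12 (by largest part) are:
20
1+19
2+18
3+17
1+2+17
4+16
1+3+16
5+15
1+4+15
2+3+15
6+14
1+5+14
…and 52 more, for 64 total.

64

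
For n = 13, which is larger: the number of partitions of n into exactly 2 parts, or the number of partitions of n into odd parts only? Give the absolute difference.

Partitions of 13 into exactly 2 parts: 6.
Partitions of 13 into odd parts only: 18.
|6 − 18| = 12.

12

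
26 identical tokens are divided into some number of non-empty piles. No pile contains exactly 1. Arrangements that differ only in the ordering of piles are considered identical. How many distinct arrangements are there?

Enumerating by decreasing first part gives 478 partitions in all.

478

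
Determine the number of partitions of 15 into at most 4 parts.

54

A partial list (first 12 by largest part):
15
14+1
13+2
13+1+1
12+3
12+2+1
12+1+1+1
11+4
11+3+1
11+2+2
11+2+1+1
10+5
…and 42 more, for 54 total.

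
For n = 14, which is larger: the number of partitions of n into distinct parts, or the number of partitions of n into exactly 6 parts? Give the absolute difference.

Partitions of 14 into distinct parts: 22.
Partitions of 14 into exactly 6 parts: 20.
|22 − 20| = 2.

2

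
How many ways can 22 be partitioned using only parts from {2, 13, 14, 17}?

They are:
14 + 2 + 2 + 2 + 2
2 + 2 + 2 + 2 + 2 + 2 + 2 + 2 + 2 + 2 + 2

2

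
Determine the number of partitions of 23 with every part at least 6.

12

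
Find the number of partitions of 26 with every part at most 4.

206

A full systematic count gives 206.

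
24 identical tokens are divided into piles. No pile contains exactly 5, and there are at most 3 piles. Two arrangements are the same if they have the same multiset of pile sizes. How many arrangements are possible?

51

There are too many to list fully; the first 12 (by largest part) are:
24
23+1
22+2
22+1+1
21+3
21+2+1
20+4
20+3+1
20+2+2
19+4+1
19+3+2
18+6
…and 39 more, for 51 total.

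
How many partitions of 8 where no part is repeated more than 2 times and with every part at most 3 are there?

The partitions of 8 that satisfy the conditions:
2 + 3 + 3
1 + 1 + 3 + 3
1 + 2 + 2 + 3
That's 3 in total.

3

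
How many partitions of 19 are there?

490

A full systematic count gives 490.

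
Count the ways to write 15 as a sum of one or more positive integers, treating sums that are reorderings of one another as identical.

Enumerating by decreasing first part gives 176 partitions in all.

176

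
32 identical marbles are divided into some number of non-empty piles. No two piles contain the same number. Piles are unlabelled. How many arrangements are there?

390

Enumerating by decreasing first part gives 390 partitions in all.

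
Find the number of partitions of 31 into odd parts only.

340

There are 340 such partitions.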